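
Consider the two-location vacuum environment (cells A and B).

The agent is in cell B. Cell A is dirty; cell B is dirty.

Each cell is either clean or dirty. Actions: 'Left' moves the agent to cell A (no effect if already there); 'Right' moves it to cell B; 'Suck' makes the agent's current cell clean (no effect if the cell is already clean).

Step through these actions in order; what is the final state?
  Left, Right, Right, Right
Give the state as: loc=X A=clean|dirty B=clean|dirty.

step 1/4 (Left): loc=A A=dirty B=dirty
step 2/4 (Right): loc=B A=dirty B=dirty
step 3/4 (Right): loc=B A=dirty B=dirty
step 4/4 (Right): loc=B A=dirty B=dirty

loc=B A=dirty B=dirty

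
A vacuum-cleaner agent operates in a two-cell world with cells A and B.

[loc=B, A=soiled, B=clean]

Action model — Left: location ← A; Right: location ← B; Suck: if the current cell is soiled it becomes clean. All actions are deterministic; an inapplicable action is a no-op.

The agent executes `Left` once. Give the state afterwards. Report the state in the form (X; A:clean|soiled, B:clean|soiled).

(A; A:soiled, B:clean)

start: (B; A:soiled, B:clean)
[1] after Left: (A; A:soiled, B:clean)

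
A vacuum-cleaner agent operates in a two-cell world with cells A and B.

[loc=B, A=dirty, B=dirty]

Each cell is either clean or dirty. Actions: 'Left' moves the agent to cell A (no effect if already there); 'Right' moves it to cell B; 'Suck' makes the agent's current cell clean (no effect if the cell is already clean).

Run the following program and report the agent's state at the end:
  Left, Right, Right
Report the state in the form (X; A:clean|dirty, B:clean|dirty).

(B; A:dirty, B:dirty)

[1] after Left: (A; A:dirty, B:dirty)
[2] after Right: (B; A:dirty, B:dirty)
[3] after Right: (B; A:dirty, B:dirty)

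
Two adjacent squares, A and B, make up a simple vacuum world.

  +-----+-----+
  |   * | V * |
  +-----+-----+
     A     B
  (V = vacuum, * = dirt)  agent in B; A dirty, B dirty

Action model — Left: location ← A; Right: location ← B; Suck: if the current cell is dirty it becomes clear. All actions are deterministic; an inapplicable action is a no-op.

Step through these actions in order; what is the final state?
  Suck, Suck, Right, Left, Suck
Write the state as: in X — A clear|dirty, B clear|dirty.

1. Suck → in B — A dirty, B clear
2. Suck → in B — A dirty, B clear
3. Right → in B — A dirty, B clear
4. Left → in A — A dirty, B clear
5. Suck → in A — A clear, B clear

in A — A clear, B clear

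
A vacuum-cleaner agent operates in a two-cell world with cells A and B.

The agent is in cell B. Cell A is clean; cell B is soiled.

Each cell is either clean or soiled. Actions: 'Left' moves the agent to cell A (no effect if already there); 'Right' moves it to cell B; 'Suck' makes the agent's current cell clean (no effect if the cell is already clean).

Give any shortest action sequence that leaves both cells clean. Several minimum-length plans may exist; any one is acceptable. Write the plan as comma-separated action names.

1) do Suck; now (B; A:clean, B:clean)
min 1: B is soiled, one Suck

Suck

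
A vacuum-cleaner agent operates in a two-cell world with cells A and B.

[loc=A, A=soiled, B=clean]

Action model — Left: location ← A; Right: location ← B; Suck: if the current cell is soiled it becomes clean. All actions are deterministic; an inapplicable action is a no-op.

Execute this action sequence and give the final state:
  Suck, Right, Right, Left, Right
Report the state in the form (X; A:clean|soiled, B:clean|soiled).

1) do Suck; now (A; A:clean, B:clean)
2) do Right; now (B; A:clean, B:clean)
3) do Right; now (B; A:clean, B:clean)
4) do Left; now (A; A:clean, B:clean)
5) do Right; now (B; A:clean, B:clean)

(B; A:clean, B:clean)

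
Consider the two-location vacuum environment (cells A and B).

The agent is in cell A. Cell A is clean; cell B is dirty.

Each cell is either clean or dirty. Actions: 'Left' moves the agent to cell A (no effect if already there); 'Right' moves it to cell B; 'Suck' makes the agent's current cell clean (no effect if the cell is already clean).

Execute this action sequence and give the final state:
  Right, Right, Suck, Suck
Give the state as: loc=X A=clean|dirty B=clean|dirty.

[1] after Right: loc=B A=clean B=dirty
[2] after Right: loc=B A=clean B=dirty
[3] after Suck: loc=B A=clean B=clean
[4] after Suck: loc=B A=clean B=clean

loc=B A=clean B=clean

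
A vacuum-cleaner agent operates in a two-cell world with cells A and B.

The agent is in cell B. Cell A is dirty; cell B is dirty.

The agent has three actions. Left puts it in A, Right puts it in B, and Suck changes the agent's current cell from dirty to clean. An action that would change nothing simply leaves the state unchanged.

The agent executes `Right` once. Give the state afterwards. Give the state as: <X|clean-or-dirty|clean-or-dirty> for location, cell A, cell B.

<B|dirty|dirty>

start: <B|dirty|dirty>
Right (#1): <B|dirty|dirty>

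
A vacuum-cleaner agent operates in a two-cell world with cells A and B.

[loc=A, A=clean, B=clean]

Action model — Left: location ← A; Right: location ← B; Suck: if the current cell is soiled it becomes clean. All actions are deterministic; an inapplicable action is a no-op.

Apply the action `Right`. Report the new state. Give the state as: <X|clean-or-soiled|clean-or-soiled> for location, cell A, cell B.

<B|clean|clean>

start: <A|clean|clean>
Right (#1): <B|clean|clean>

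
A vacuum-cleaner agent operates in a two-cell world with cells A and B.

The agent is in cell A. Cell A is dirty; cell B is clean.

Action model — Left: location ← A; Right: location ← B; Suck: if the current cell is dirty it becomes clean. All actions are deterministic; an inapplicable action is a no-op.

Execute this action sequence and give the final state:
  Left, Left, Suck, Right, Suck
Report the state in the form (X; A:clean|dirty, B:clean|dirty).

1) do Left; now (A; A:dirty, B:clean)
2) do Left; now (A; A:dirty, B:clean)
3) do Suck; now (A; A:clean, B:clean)
4) do Right; now (B; A:clean, B:clean)
5) do Suck; now (B; A:clean, B:clean)

(B; A:clean, B:clean)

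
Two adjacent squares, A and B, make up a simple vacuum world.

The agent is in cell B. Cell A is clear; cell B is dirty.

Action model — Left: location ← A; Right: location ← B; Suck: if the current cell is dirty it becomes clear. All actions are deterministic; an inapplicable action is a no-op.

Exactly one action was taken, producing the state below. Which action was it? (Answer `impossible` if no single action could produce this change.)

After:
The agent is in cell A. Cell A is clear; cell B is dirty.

Left

try  Left: <A|clear|dirty>  ← match
try Right: <B|clear|dirty>
try  Suck: <B|clear|clear>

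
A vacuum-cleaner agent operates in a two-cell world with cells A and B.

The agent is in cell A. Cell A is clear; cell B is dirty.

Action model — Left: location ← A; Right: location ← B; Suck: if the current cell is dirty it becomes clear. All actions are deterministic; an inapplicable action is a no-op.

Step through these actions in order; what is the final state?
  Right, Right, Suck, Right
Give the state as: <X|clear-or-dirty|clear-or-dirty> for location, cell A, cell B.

1. Right → <B|clear|dirty>
2. Right → <B|clear|dirty>
3. Suck → <B|clear|clear>
4. Right → <B|clear|clear>

<B|clear|clear>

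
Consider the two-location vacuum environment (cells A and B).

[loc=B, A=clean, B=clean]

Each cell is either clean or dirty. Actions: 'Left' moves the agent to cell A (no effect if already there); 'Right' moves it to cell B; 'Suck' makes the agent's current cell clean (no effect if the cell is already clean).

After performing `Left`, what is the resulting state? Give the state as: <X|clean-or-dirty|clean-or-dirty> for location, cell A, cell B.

<A|clean|clean>

start: <B|clean|clean>
1. Left → <A|clean|clean>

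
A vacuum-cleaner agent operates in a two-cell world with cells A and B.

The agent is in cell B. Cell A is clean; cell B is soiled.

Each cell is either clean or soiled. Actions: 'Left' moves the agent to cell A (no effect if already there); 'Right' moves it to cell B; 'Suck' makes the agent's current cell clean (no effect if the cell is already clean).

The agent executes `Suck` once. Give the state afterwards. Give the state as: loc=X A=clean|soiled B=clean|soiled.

loc=B A=clean B=clean

start: loc=B A=clean B=soiled
step 1/1 (Suck): loc=B A=clean B=clean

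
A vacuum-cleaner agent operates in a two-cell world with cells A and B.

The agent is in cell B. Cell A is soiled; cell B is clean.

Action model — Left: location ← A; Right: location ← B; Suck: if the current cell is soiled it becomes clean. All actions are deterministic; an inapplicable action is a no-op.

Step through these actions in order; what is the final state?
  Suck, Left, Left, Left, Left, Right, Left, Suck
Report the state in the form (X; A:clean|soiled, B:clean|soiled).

t=1 Suck ⇒ (B; A:soiled, B:clean)
t=2 Left ⇒ (A; A:soiled, B:clean)
t=3 Left ⇒ (A; A:soiled, B:clean)
t=4 Left ⇒ (A; A:soiled, B:clean)
t=5 Left ⇒ (A; A:soiled, B:clean)
t=6 Right ⇒ (B; A:soiled, B:clean)
t=7 Left ⇒ (A; A:soiled, B:clean)
t=8 Suck ⇒ (A; A:clean, B:clean)

(A; A:clean, B:clean)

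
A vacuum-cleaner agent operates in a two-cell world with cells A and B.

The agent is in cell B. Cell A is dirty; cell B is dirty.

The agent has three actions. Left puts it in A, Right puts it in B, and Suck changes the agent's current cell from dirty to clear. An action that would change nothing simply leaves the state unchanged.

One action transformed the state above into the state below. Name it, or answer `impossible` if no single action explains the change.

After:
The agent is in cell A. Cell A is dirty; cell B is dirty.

try  Left: loc=A A=dirty B=dirty  ← match
try Right: loc=B A=dirty B=dirty
try  Suck: loc=B A=dirty B=clear

Left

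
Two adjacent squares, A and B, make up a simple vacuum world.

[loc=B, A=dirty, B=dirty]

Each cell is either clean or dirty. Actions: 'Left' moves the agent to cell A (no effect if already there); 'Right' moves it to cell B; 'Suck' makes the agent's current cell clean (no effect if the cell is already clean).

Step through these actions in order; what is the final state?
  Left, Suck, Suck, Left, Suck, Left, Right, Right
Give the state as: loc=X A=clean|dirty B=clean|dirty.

t=1 Left ⇒ loc=A A=dirty B=dirty
t=2 Suck ⇒ loc=A A=clean B=dirty
t=3 Suck ⇒ loc=A A=clean B=dirty
t=4 Left ⇒ loc=A A=clean B=dirty
t=5 Suck ⇒ loc=A A=clean B=dirty
t=6 Left ⇒ loc=A A=clean B=dirty
t=7 Right ⇒ loc=B A=clean B=dirty
t=8 Right ⇒ loc=B A=clean B=dirty

loc=B A=clean B=dirty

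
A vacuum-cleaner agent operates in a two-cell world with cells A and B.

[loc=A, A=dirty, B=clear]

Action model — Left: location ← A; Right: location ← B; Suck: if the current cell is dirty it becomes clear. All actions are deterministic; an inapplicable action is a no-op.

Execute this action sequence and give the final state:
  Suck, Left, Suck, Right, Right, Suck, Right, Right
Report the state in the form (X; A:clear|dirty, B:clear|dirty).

(B; A:clear, B:clear)

Suck (#1): (A; A:clear, B:clear)
Left (#2): (A; A:clear, B:clear)
Suck (#3): (A; A:clear, B:clear)
Right (#4): (B; A:clear, B:clear)
Right (#5): (B; A:clear, B:clear)
Suck (#6): (B; A:clear, B:clear)
Right (#7): (B; A:clear, B:clear)
Right (#8): (B; A:clear, B:clear)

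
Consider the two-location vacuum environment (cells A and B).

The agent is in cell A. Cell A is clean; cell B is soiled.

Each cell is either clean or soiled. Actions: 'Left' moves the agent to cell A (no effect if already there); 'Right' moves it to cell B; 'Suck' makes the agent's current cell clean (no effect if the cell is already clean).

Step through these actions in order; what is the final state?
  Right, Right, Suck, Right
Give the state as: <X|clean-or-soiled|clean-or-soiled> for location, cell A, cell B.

<B|clean|clean>

step 1/4 (Right): <B|clean|soiled>
step 2/4 (Right): <B|clean|soiled>
step 3/4 (Suck): <B|clean|clean>
step 4/4 (Right): <B|clean|clean>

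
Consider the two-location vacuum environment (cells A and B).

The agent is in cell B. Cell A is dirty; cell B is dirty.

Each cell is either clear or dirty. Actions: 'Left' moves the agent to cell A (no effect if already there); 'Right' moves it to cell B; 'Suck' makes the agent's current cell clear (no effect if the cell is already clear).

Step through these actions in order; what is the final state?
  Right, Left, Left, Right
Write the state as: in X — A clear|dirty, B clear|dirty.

in B — A dirty, B dirty

Right (#1): in B — A dirty, B dirty
Left (#2): in A — A dirty, B dirty
Left (#3): in A — A dirty, B dirty
Right (#4): in B — A dirty, B dirty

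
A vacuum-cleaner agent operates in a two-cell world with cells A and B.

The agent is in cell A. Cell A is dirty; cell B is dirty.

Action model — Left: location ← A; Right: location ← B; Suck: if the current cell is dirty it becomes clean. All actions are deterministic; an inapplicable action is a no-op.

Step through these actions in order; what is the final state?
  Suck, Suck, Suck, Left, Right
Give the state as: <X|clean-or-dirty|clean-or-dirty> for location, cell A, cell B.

<B|clean|dirty>

step 1/5 (Suck): <A|clean|dirty>
step 2/5 (Suck): <A|clean|dirty>
step 3/5 (Suck): <A|clean|dirty>
step 4/5 (Left): <A|clean|dirty>
step 5/5 (Right): <B|clean|dirty>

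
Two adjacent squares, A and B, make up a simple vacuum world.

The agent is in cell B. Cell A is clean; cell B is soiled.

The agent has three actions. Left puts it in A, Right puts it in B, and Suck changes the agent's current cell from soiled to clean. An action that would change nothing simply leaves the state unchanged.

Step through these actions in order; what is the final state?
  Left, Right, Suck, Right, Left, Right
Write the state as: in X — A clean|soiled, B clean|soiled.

in B — A clean, B clean

t=1 Left ⇒ in A — A clean, B soiled
t=2 Right ⇒ in B — A clean, B soiled
t=3 Suck ⇒ in B — A clean, B clean
t=4 Right ⇒ in B — A clean, B clean
t=5 Left ⇒ in A — A clean, B clean
t=6 Right ⇒ in B — A clean, B clean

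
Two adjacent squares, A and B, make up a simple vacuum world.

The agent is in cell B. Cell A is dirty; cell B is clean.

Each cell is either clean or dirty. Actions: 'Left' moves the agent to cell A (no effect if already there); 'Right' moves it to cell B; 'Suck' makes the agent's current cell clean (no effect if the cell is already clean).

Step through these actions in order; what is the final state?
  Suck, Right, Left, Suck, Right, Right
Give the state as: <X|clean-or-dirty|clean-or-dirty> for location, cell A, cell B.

<B|clean|clean>

Suck (#1): <B|dirty|clean>
Right (#2): <B|dirty|clean>
Left (#3): <A|dirty|clean>
Suck (#4): <A|clean|clean>
Right (#5): <B|clean|clean>
Right (#6): <B|clean|clean>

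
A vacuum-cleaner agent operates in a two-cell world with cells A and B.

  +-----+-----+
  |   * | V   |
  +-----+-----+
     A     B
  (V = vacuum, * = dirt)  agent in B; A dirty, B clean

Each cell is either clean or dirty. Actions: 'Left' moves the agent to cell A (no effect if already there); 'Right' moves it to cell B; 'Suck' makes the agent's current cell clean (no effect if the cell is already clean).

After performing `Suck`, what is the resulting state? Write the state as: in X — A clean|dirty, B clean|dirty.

in B — A dirty, B clean

start: in B — A dirty, B clean
1. Suck → in B — A dirty, B clean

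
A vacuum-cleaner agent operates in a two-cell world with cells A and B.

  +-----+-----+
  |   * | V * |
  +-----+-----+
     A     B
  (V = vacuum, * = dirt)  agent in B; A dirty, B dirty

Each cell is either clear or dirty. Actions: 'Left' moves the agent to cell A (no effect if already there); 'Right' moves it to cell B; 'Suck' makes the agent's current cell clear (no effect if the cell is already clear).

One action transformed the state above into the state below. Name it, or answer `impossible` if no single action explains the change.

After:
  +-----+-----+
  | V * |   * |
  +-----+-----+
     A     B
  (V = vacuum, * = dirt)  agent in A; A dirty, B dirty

Left

try  Left: <A|dirty|dirty>  ← match
try Right: <B|dirty|dirty>
try  Suck: <B|dirty|clear>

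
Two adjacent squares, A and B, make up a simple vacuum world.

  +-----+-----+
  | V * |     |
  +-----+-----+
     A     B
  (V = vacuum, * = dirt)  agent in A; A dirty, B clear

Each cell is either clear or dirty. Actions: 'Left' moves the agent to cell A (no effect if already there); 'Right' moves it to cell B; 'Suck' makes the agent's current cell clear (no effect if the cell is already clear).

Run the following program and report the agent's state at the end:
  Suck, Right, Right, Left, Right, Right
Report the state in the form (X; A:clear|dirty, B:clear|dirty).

(B; A:clear, B:clear)

1. Suck → (A; A:clear, B:clear)
2. Right → (B; A:clear, B:clear)
3. Right → (B; A:clear, B:clear)
4. Left → (A; A:clear, B:clear)
5. Right → (B; A:clear, B:clear)
6. Right → (B; A:clear, B:clear)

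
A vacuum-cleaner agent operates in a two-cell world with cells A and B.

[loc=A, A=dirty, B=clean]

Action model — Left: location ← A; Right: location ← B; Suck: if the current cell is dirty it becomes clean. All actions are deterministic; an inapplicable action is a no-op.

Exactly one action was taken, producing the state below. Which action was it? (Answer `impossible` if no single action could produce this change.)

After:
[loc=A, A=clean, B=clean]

Suck

try  Left: loc=A A=dirty B=clean
try Right: loc=B A=dirty B=clean
try  Suck: loc=A A=clean B=clean  ← match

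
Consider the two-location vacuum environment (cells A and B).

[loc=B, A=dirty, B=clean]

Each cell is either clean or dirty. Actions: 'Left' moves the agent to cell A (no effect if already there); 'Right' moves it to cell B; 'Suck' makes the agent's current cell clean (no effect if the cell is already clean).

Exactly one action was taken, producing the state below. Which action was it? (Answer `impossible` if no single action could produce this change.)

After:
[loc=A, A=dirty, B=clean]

try  Left: (A; A:dirty, B:clean)  ← match
try Right: (B; A:dirty, B:clean)
try  Suck: (B; A:dirty, B:clean)

Left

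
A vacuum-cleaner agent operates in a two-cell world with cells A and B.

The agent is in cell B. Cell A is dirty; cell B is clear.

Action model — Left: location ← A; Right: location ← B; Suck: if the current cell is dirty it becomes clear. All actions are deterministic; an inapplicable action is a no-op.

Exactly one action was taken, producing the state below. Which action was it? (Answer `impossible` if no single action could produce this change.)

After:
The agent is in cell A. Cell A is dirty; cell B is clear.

try  Left: in A — A dirty, B clear  ← match
try Right: in B — A dirty, B clear
try  Suck: in B — A dirty, B clear

Left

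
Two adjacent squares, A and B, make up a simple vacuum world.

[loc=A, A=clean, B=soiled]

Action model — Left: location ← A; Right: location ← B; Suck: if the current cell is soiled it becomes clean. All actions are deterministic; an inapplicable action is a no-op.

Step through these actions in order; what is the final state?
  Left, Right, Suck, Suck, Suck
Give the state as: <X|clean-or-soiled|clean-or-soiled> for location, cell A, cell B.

<B|clean|clean>

step 1/5 (Left): <A|clean|soiled>
step 2/5 (Right): <B|clean|soiled>
step 3/5 (Suck): <B|clean|clean>
step 4/5 (Suck): <B|clean|clean>
step 5/5 (Suck): <B|clean|clean>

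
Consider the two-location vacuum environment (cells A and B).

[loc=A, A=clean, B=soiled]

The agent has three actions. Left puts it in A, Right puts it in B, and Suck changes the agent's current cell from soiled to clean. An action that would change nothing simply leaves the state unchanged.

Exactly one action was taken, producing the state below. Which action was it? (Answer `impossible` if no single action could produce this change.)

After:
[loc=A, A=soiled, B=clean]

impossible

try  Left: in A — A clean, B soiled
try Right: in B — A clean, B soiled
try  Suck: in A — A clean, B soiled
no single action produces the after-state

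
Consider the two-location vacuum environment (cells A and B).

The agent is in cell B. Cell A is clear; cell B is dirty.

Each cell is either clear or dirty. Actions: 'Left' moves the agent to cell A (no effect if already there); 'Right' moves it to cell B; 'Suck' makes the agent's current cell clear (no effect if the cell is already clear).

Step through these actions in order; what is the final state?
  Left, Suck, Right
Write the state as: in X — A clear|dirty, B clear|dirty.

in B — A clear, B dirty

1) do Left; now in A — A clear, B dirty
2) do Suck; now in A — A clear, B dirty
3) do Right; now in B — A clear, B dirty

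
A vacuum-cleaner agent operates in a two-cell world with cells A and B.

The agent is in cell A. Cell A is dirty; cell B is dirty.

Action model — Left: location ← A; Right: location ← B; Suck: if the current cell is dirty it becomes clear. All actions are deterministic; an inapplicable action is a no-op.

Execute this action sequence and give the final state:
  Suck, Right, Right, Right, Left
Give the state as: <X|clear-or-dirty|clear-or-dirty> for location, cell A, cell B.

Suck (#1): <A|clear|dirty>
Right (#2): <B|clear|dirty>
Right (#3): <B|clear|dirty>
Right (#4): <B|clear|dirty>
Left (#5): <A|clear|dirty>

<A|clear|dirty>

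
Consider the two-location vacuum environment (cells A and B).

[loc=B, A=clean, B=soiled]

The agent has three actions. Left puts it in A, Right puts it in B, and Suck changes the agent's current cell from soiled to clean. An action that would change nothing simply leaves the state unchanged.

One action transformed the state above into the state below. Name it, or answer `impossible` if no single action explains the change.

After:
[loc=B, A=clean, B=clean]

try  Left: in A — A clean, B soiled
try Right: in B — A clean, B soiled
try  Suck: in B — A clean, B clean  ← match

Suck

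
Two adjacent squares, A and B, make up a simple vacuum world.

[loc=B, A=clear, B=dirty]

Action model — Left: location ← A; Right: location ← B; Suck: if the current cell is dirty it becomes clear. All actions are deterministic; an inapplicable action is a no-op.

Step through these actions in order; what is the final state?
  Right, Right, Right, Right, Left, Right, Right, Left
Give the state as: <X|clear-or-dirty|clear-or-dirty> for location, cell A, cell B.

<A|clear|dirty>

t=1 Right ⇒ <B|clear|dirty>
t=2 Right ⇒ <B|clear|dirty>
t=3 Right ⇒ <B|clear|dirty>
t=4 Right ⇒ <B|clear|dirty>
t=5 Left ⇒ <A|clear|dirty>
t=6 Right ⇒ <B|clear|dirty>
t=7 Right ⇒ <B|clear|dirty>
t=8 Left ⇒ <A|clear|dirty>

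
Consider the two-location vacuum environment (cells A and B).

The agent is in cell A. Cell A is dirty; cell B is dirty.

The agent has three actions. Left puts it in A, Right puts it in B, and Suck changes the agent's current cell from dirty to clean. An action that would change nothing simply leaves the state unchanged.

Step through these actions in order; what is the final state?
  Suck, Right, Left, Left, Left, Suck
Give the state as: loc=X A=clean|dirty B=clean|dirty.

step 1/6 (Suck): loc=A A=clean B=dirty
step 2/6 (Right): loc=B A=clean B=dirty
step 3/6 (Left): loc=A A=clean B=dirty
step 4/6 (Left): loc=A A=clean B=dirty
step 5/6 (Left): loc=A A=clean B=dirty
step 6/6 (Suck): loc=A A=clean B=dirty

loc=A A=clean B=dirty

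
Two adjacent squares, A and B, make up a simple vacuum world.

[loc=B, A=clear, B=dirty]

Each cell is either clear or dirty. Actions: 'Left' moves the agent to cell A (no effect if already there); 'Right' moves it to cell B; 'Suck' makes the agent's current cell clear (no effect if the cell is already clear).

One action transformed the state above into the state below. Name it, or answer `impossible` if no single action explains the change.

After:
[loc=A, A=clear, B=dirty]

Left

try  Left: in A — A clear, B dirty  ← match
try Right: in B — A clear, B dirty
try  Suck: in B — A clear, B clear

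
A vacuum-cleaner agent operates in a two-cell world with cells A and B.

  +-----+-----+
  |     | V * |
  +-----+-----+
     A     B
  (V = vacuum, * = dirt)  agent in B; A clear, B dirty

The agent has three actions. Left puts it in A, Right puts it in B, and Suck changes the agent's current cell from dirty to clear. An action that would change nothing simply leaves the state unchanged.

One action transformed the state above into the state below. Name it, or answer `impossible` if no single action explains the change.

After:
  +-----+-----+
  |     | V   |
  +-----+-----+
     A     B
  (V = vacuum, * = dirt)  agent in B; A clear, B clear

try  Left: (A; A:clear, B:dirty)
try Right: (B; A:clear, B:dirty)
try  Suck: (B; A:clear, B:clear)  ← match

Suck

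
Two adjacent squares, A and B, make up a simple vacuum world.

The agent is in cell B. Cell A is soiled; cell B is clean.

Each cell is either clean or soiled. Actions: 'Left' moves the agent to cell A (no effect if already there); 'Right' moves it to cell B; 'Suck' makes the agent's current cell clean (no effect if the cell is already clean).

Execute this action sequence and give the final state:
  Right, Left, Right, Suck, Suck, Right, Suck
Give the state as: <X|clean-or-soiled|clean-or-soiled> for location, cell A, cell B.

<B|soiled|clean>

[1] after Right: <B|soiled|clean>
[2] after Left: <A|soiled|clean>
[3] after Right: <B|soiled|clean>
[4] after Suck: <B|soiled|clean>
[5] after Suck: <B|soiled|clean>
[6] after Right: <B|soiled|clean>
[7] after Suck: <B|soiled|clean>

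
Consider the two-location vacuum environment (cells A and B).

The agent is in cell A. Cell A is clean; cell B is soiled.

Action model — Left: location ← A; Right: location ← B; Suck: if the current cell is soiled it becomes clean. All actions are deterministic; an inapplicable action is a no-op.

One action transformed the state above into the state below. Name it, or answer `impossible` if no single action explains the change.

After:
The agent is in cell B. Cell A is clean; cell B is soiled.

Right

try  Left: (A; A:clean, B:soiled)
try Right: (B; A:clean, B:soiled)  ← match
try  Suck: (A; A:clean, B:soiled)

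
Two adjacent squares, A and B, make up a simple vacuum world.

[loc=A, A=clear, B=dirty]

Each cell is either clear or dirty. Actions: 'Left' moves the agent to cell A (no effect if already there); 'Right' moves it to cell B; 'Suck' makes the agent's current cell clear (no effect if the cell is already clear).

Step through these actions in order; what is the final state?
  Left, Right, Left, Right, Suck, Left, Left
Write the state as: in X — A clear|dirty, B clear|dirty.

step 1/7 (Left): in A — A clear, B dirty
step 2/7 (Right): in B — A clear, B dirty
step 3/7 (Left): in A — A clear, B dirty
step 4/7 (Right): in B — A clear, B dirty
step 5/7 (Suck): in B — A clear, B clear
step 6/7 (Left): in A — A clear, B clear
step 7/7 (Left): in A — A clear, B clear

in A — A clear, B clear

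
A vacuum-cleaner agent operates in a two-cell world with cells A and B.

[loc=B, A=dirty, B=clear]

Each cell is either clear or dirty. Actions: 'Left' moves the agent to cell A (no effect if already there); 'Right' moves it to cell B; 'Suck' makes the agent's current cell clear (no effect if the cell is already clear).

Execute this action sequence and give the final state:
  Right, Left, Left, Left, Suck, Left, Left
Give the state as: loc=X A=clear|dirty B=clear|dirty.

1. Right → loc=B A=dirty B=clear
2. Left → loc=A A=dirty B=clear
3. Left → loc=A A=dirty B=clear
4. Left → loc=A A=dirty B=clear
5. Suck → loc=A A=clear B=clear
6. Left → loc=A A=clear B=clear
7. Left → loc=A A=clear B=clear

loc=A A=clear B=clear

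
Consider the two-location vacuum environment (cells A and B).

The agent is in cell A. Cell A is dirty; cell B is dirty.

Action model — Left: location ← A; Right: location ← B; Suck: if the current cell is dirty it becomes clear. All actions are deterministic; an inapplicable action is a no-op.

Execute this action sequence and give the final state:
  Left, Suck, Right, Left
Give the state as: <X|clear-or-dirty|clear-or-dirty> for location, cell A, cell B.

step 1/4 (Left): <A|dirty|dirty>
step 2/4 (Suck): <A|clear|dirty>
step 3/4 (Right): <B|clear|dirty>
step 4/4 (Left): <A|clear|dirty>

<A|clear|dirty>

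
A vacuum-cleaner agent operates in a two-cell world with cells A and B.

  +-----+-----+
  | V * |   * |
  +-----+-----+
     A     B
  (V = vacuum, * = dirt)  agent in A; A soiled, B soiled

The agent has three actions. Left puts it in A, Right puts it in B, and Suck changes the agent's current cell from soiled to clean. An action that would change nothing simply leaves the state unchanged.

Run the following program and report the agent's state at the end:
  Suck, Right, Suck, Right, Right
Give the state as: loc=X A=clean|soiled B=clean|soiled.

loc=B A=clean B=clean

Suck (#1): loc=A A=clean B=soiled
Right (#2): loc=B A=clean B=soiled
Suck (#3): loc=B A=clean B=clean
Right (#4): loc=B A=clean B=clean
Right (#5): loc=B A=clean B=clean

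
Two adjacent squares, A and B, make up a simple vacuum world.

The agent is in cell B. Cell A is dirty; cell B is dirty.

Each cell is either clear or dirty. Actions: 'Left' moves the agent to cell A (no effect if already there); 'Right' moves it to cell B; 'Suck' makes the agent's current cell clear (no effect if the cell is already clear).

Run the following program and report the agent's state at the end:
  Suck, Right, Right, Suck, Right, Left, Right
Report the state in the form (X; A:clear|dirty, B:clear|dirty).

1. Suck → (B; A:dirty, B:clear)
2. Right → (B; A:dirty, B:clear)
3. Right → (B; A:dirty, B:clear)
4. Suck → (B; A:dirty, B:clear)
5. Right → (B; A:dirty, B:clear)
6. Left → (A; A:dirty, B:clear)
7. Right → (B; A:dirty, B:clear)

(B; A:dirty, B:clear)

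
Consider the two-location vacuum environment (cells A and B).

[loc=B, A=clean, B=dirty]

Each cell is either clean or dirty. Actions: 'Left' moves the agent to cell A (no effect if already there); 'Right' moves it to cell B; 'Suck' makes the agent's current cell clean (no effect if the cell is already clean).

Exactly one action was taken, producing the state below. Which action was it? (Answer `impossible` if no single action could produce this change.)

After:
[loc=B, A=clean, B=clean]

Suck

try  Left: (A; A:clean, B:dirty)
try Right: (B; A:clean, B:dirty)
try  Suck: (B; A:clean, B:clean)  ← match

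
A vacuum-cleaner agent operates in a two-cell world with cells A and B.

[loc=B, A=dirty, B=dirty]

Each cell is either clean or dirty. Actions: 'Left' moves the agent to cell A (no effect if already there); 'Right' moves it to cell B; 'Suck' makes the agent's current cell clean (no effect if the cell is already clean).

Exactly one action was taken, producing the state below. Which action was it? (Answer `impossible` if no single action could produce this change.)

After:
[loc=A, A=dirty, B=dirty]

try  Left: in A — A dirty, B dirty  ← match
try Right: in B — A dirty, B dirty
try  Suck: in B — A dirty, B clean

Left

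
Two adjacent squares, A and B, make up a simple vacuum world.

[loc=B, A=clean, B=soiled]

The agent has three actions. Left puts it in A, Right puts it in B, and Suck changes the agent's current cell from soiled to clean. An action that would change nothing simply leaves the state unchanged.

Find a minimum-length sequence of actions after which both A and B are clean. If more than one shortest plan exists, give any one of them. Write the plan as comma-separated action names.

1) do Suck; now loc=B A=clean B=clean
min 1: B is soiled, one Suck

Suck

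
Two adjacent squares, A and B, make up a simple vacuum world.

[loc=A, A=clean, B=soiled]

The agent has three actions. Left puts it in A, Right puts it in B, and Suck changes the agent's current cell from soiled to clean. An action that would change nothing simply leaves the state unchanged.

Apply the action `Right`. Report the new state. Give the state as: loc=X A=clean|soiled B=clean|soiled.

start: loc=A A=clean B=soiled
1. Right → loc=B A=clean B=soiled

loc=B A=clean B=soiled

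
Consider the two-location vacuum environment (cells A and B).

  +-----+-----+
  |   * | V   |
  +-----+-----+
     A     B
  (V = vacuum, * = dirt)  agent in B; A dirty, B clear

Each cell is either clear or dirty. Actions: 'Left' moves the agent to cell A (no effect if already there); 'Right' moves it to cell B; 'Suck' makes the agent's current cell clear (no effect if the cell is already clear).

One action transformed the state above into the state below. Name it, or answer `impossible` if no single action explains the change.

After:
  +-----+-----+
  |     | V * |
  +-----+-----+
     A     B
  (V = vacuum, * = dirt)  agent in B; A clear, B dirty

impossible

try  Left: <A|dirty|clear>
try Right: <B|dirty|clear>
try  Suck: <B|dirty|clear>
no single action produces the after-state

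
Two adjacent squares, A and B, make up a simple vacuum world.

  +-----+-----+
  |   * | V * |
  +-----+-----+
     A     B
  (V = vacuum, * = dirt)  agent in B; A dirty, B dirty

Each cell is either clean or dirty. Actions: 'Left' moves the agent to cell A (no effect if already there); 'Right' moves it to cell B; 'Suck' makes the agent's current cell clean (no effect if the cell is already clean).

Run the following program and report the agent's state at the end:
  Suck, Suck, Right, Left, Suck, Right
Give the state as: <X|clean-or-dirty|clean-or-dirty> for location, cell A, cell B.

[1] after Suck: <B|dirty|clean>
[2] after Suck: <B|dirty|clean>
[3] after Right: <B|dirty|clean>
[4] after Left: <A|dirty|clean>
[5] after Suck: <A|clean|clean>
[6] after Right: <B|clean|clean>

<B|clean|clean>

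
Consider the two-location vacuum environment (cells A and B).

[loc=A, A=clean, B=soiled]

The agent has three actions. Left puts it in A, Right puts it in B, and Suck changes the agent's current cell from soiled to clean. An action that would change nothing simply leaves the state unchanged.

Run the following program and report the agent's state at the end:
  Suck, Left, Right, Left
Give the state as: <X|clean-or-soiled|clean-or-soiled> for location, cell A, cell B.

1) do Suck; now <A|clean|soiled>
2) do Left; now <A|clean|soiled>
3) do Right; now <B|clean|soiled>
4) do Left; now <A|clean|soiled>

<A|clean|soiled>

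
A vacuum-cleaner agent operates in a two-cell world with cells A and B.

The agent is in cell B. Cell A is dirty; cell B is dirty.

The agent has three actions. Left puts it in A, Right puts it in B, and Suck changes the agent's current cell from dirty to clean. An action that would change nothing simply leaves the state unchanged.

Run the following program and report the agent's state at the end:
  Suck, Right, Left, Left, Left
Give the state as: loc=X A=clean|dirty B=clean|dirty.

loc=A A=dirty B=clean

Suck (#1): loc=B A=dirty B=clean
Right (#2): loc=B A=dirty B=clean
Left (#3): loc=A A=dirty B=clean
Left (#4): loc=A A=dirty B=clean
Left (#5): loc=A A=dirty B=clean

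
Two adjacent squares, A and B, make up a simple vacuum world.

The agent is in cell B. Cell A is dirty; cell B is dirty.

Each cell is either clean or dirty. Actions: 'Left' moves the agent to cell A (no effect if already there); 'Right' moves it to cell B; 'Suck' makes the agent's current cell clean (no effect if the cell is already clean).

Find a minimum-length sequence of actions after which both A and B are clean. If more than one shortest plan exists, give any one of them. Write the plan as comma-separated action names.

Suck, Left, Suck

step 1/3 (Suck): in B — A dirty, B clean
step 2/3 (Left): in A — A dirty, B clean
step 3/3 (Suck): in A — A clean, B clean
min 3: Suck B + move + Suck A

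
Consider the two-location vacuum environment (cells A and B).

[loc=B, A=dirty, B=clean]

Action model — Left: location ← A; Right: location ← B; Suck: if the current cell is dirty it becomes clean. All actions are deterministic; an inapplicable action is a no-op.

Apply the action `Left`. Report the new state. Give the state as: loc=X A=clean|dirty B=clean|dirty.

start: loc=B A=dirty B=clean
step 1/1 (Left): loc=A A=dirty B=clean

loc=A A=dirty B=clean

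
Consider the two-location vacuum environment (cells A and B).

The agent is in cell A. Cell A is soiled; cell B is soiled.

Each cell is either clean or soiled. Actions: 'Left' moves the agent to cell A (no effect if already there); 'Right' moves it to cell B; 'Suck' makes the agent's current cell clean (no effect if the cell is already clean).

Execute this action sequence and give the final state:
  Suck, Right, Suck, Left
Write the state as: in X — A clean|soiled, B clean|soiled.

in A — A clean, B clean

t=1 Suck ⇒ in A — A clean, B soiled
t=2 Right ⇒ in B — A clean, B soiled
t=3 Suck ⇒ in B — A clean, B clean
t=4 Left ⇒ in A — A clean, B clean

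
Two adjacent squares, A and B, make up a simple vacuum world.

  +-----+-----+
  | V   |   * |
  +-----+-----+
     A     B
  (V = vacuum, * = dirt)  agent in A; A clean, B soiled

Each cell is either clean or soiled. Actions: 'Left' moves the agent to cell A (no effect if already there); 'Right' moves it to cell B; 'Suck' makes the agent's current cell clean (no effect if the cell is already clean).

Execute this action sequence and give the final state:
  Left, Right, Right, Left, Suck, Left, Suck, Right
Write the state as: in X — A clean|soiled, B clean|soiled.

in B — A clean, B soiled

1. Left → in A — A clean, B soiled
2. Right → in B — A clean, B soiled
3. Right → in B — A clean, B soiled
4. Left → in A — A clean, B soiled
5. Suck → in A — A clean, B soiled
6. Left → in A — A clean, B soiled
7. Suck → in A — A clean, B soiled
8. Right → in B — A clean, B soiled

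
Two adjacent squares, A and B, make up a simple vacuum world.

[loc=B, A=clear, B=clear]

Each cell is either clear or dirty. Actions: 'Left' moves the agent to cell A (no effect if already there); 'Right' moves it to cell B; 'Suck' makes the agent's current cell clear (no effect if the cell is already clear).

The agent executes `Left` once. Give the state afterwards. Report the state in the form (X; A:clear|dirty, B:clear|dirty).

(A; A:clear, B:clear)

start: (B; A:clear, B:clear)
1. Left → (A; A:clear, B:clear)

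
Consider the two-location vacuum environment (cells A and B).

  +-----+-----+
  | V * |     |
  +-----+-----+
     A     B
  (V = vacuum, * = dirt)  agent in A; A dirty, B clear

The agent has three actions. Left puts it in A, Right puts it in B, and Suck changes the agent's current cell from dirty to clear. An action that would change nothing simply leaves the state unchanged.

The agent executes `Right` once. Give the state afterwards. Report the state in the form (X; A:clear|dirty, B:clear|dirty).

start: (A; A:dirty, B:clear)
1. Right → (B; A:dirty, B:clear)

(B; A:dirty, B:clear)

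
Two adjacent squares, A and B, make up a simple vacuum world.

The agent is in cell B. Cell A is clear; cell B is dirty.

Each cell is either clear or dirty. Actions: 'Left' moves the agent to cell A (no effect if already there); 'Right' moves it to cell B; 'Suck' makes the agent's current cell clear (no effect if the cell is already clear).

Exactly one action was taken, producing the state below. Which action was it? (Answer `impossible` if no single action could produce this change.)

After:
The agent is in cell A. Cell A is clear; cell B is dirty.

Left

try  Left: loc=A A=clear B=dirty  ← match
try Right: loc=B A=clear B=dirty
try  Suck: loc=B A=clear B=clear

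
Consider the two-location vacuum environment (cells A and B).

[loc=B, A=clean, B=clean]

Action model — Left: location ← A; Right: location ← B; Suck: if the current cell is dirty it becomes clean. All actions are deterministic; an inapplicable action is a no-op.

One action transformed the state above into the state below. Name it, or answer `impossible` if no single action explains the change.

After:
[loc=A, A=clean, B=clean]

try  Left: loc=A A=clean B=clean  ← match
try Right: loc=B A=clean B=clean
try  Suck: loc=B A=clean B=clean

Left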